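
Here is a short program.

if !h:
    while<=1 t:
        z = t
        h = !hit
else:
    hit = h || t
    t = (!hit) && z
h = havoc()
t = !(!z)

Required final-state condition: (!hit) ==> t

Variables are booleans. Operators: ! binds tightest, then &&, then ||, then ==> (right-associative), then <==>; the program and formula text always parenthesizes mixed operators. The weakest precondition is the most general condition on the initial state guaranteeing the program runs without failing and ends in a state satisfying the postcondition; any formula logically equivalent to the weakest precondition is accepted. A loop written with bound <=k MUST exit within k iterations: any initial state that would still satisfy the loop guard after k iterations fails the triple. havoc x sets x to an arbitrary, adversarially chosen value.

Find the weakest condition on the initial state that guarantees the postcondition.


Working backward. After the program, (!hit) ==> t must hold.
Before t := !(!z): (!hit) ==> z
Before havoc h: (!hit) ==> z
Then branch requires (t ==> ((!t) && ((!hit) ==> t))) && ((!t) ==> ((!hit) ==> z)); else branch requires (!(h || t)) ==> z.
Before the if: ((!h) ==> ((t ==> ((!t) && ((!hit) ==> t))) && ((!t) ==> ((!hit) ==> z)))) && (h ==> ((!(h || t)) ==> z))
Answer: WP = ((!h) ==> ((t ==> ((!t) && ((!hit) ==> t))) && ((!t) ==> ((!hit) ==> z)))) && (h ==> ((!(h || t)) ==> z))


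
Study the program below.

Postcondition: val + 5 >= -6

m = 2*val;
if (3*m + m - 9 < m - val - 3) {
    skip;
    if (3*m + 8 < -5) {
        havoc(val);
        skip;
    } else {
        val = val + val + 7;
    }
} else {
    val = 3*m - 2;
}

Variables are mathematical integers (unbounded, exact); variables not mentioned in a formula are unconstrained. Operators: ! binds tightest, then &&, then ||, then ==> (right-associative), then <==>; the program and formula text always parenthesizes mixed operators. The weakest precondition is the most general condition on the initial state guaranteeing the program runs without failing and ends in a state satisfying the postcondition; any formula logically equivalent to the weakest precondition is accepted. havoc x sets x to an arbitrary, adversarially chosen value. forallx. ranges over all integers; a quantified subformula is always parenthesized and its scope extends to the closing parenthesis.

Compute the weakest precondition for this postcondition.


Working backward. After the program, the postcondition val + 5 >= -6 must hold; in canonical form it is val >= -11.
Then branch requires (3*m < -13 ==> (forall val_1. val_1 >= -11)) && ((!(3*m < -13)) ==> 2*val >= -18); else branch requires 3*m >= -9.
Before the if: (3*m + val < 6 ==> ((3*m < -13 ==> (forall val_1. val_1 >= -11)) && ((!(3*m < -13)) ==> 2*val >= -18))) && ((!(3*m + val < 6)) ==> 3*m >= -9)
Before m := 2*val: (7*val < 6 ==> ((6*val < -13 ==> (forall val_1. val_1 >= -11)) && ((!(6*val < -13)) ==> 2*val >= -18))) && ((!(7*val < 6)) ==> 6*val >= -9)
Answer: WP = (7*val < 6 ==> ((6*val < -13 ==> (forall val_1. val_1 >= -11)) && ((!(6*val < -13)) ==> 2*val >= -18))) && ((!(7*val < 6)) ==> 6*val >= -9)


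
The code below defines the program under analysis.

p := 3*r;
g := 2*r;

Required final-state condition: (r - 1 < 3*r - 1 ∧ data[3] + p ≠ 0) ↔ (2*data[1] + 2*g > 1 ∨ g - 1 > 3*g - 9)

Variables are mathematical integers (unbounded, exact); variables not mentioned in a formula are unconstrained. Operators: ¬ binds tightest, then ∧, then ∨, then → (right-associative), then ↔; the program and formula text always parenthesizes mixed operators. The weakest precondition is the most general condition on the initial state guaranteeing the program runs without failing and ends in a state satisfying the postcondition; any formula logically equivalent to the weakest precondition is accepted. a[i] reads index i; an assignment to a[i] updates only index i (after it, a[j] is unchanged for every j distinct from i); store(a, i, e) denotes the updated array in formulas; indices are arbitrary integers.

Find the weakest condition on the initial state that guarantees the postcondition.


Working backward. After the program, the postcondition (r - 1 < 3*r - 1 ∧ data[3] + p ≠ 0) ↔ (2*data[1] + 2*g > 1 ∨ g - 1 > 3*g - 9) must hold; in canonical form it is (2*r > 0 ∧ data[3] + p ≠ 0) ↔ (2*data[1] + 2*g > 1 ∨ 2*g < 8).
Before g := 2*r: (2*r > 0 ∧ data[3] + p ≠ 0) ↔ (2*data[1] + 4*r > 1 ∨ 4*r < 8)
Before p := 3*r: (2*r > 0 ∧ data[3] + 3*r ≠ 0) ↔ (2*data[1] + 4*r > 1 ∨ 4*r < 8)
Answer: WP = (2*r > 0 ∧ data[3] + 3*r ≠ 0) ↔ (2*data[1] + 4*r > 1 ∨ 4*r < 8)


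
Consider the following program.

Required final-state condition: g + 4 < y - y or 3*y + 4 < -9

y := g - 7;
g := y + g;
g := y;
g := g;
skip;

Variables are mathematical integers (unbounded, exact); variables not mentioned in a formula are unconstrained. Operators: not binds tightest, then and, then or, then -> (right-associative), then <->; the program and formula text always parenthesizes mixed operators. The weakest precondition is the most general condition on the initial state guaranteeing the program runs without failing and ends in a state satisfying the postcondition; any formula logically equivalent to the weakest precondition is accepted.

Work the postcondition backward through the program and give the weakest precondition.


Working backward. After the program, the postcondition g + 4 < y - y or 3*y + 4 < -9 must hold; in canonical form it is g < -4 or 3*y < -13.
Before skip: g < -4 or 3*y < -13
Before g := g: g < -4 or 3*y < -13
Before g := y: y < -4 or 3*y < -13
Before g := y + g: y < -4 or 3*y < -13
Before y := g - 7: g < 3 or 3*g < 8
Answer: WP = g < 3 or 3*g < 8


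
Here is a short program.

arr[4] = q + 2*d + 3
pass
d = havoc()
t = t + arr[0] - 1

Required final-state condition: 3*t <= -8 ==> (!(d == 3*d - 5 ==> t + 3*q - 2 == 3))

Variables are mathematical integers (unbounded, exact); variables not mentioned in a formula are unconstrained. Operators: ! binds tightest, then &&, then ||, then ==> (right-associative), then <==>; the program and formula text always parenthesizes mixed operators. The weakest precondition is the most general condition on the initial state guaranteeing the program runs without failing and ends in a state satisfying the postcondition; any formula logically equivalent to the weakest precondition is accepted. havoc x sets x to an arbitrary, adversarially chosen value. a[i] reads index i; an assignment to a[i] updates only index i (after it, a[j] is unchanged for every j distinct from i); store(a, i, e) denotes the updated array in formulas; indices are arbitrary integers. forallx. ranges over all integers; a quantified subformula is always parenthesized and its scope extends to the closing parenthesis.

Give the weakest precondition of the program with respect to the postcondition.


Working backward. After the program, the postcondition 3*t <= -8 ==> (!(d == 3*d - 5 ==> t + 3*q - 2 == 3)) must hold; in canonical form it is 3*t <= -8 ==> (!(2*d == 5 ==> 3*q + t == 5)).
Before t := t + arr[0] - 1: 3*arr[0] + 3*t <= -5 ==> (!(2*d == 5 ==> arr[0] + 3*q + t == 6))
Before havoc d: forall d_1. (3*arr[0] + 3*t <= -5 ==> (!(2*d_1 == 5 ==> arr[0] + 3*q + t == 6)))
Before skip: forall d_1. (3*arr[0] + 3*t <= -5 ==> (!(2*d_1 == 5 ==> arr[0] + 3*q + t == 6)))
Before arr[4] := q + 2*d + 3: forall d_1. (3*arr[0] + 3*t <= -5 ==> (!(2*d_1 == 5 ==> arr[0] + 3*q + t == 6)))
Answer: WP = forall d_1. (3*arr[0] + 3*t <= -5 ==> (!(2*d_1 == 5 ==> arr[0] + 3*q + t == 6)))


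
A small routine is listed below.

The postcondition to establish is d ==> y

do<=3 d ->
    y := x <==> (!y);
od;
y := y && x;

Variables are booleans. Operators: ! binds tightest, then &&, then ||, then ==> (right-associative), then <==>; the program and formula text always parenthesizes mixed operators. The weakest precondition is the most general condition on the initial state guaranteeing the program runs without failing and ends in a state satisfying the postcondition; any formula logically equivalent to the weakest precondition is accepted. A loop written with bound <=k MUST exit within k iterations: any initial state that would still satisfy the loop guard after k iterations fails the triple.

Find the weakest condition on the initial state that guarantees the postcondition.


Working backward. After the program, d ==> y must hold.
Before y := y && x: d ==> (y && x)
Before the loop (bound <=3), unroll the exhaustion recursion (WP_0 = exit-now case; WP_j = one more guarded iteration, up to j = 3):
  WP_0: (!d) && (d ==> (y && x))
  WP_1: (d ==> ((!d) && (d ==> ((x <==> (!y)) && x)))) && ((!d) ==> (d ==> (y && x)))
  WP_2: (d ==> ((d ==> ((!d) && (d ==> ((x <==> (!(x <==> (!y)))) && x)))) && ((!d) ==> (d ==> ((x <==> (!y)) && x))))) && ((!d) ==> (d ==> (y && x)))
  WP_3: (d ==> ((d ==> ((d ==> ((!d) && (d ==> ((x <==> (!(x <==> (!(x <==> (!y)))))) && x)))) && ((!d) ==> (d ==> ((x <==> (!(x <==> (!y)))) && x))))) && ((!d) ==> (d ==> ((x <==> (!y)) && x))))) && ((!d) ==> (d ==> (y && x)))
So before the loop: (d ==> ((d ==> ((d ==> ((!d) && (d ==> ((x <==> (!(x <==> (!(x <==> (!y)))))) && x)))) && ((!d) ==> (d ==> ((x <==> (!(x <==> (!y)))) && x))))) && ((!d) ==> (d ==> ((x <==> (!y)) && x))))) && ((!d) ==> (d ==> (y && x)))
Answer: WP = (d ==> ((d ==> ((d ==> ((!d) && (d ==> ((x <==> (!(x <==> (!(x <==> (!y)))))) && x)))) && ((!d) ==> (d ==> ((x <==> (!(x <==> (!y)))) && x))))) && ((!d) ==> (d ==> ((x <==> (!y)) && x))))) && ((!d) ==> (d ==> (y && x)))


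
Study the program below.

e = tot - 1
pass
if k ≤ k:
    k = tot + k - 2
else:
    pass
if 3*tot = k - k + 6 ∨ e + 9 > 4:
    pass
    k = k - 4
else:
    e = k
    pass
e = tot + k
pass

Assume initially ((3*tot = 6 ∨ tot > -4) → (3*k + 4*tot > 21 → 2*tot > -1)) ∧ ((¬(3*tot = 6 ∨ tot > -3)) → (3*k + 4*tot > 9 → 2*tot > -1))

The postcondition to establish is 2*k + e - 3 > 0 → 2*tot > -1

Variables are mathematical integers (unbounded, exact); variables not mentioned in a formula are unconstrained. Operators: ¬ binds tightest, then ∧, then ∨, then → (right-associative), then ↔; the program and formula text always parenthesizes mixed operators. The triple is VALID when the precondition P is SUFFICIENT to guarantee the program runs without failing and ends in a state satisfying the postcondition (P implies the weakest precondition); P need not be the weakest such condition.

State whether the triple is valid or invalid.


Working backward. After the program, the postcondition 2*k + e - 3 > 0 → 2*tot > -1 must hold; in canonical form it is e + 2*k > 3 → 2*tot > -1.
Before skip: e + 2*k > 3 → 2*tot > -1
Before e := tot + k: 3*k + tot > 3 → 2*tot > -1
Then branch requires 3*k + tot > 15 → 2*tot > -1; else branch requires 3*k + tot > 3 → 2*tot > -1.
Before the if: ((3*tot = 6 ∨ e > -5) → (3*k + tot > 15 → 2*tot > -1)) ∧ ((¬(3*tot = 6 ∨ e > -5)) → (3*k + tot > 3 → 2*tot > -1))
Then branch requires ((3*tot = 6 ∨ e > -5) → (3*k + 4*tot > 21 → 2*tot > -1)) ∧ ((¬(3*tot = 6 ∨ e > -5)) → (3*k + 4*tot > 9 → 2*tot > -1)); else branch requires ((3*tot = 6 ∨ e > -5) → (3*k + tot > 15 → 2*tot > -1)) ∧ ((¬(3*tot = 6 ∨ e > -5)) → (3*k + tot > 3 → 2*tot > -1)).
Before the if: ((3*tot = 6 ∨ e > -5) → (3*k + 4*tot > 21 → 2*tot > -1)) ∧ ((¬(3*tot = 6 ∨ e > -5)) → (3*k + 4*tot > 9 → 2*tot > -1))
Before skip: ((3*tot = 6 ∨ e > -5) → (3*k + 4*tot > 21 → 2*tot > -1)) ∧ ((¬(3*tot = 6 ∨ e > -5)) → (3*k + 4*tot > 9 → 2*tot > -1))
Before e := tot - 1: ((3*tot = 6 ∨ tot > -4) → (3*k + 4*tot > 21 → 2*tot > -1)) ∧ ((¬(3*tot = 6 ∨ tot > -4)) → (3*k + 4*tot > 9 → 2*tot > -1))
The weakest precondition is ((3*tot = 6 ∨ tot > -4) → (3*k + 4*tot > 21 → 2*tot > -1)) ∧ ((¬(3*tot = 6 ∨ tot > -4)) → (3*k + 4*tot > 9 → 2*tot > -1)).
Check whether ((3*tot = 6 ∨ tot > -4) → (3*k + 4*tot > 21 → 2*tot > -1)) ∧ ((¬(3*tot = 6 ∨ tot > -3)) → (3*k + 4*tot > 9 → 2*tot > -1)) implies it.
Every state satisfying the precondition satisfies the weakest precondition: the implication holds.
Answer: valid


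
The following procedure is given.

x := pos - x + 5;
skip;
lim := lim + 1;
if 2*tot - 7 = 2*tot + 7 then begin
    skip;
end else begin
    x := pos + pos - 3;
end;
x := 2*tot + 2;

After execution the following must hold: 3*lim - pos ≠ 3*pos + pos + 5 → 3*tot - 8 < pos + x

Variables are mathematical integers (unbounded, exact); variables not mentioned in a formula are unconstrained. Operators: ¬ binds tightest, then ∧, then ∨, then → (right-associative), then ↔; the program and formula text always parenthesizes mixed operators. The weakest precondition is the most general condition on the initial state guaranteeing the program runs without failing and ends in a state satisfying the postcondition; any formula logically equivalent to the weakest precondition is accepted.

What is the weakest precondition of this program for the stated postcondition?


Working backward. After the program, the postcondition 3*lim - pos ≠ 3*pos + pos + 5 → 3*tot - 8 < pos + x must hold; in canonical form it is 3*lim ≠ 5*pos + 5 → 3*tot < pos + x + 8.
Before x := 2*tot + 2: 3*lim ≠ 5*pos + 5 → tot < pos + 10
Then branch requires 3*lim ≠ 5*pos + 5 → tot < pos + 10; else branch requires 3*lim ≠ 5*pos + 5 → tot < pos + 10.
Before the if: 3*lim ≠ 5*pos + 5 → tot < pos + 10
Before lim := lim + 1: 3*lim ≠ 5*pos + 2 → tot < pos + 10
Before skip: 3*lim ≠ 5*pos + 2 → tot < pos + 10
Before x := pos - x + 5: 3*lim ≠ 5*pos + 2 → tot < pos + 10
Answer: WP = 3*lim ≠ 5*pos + 2 → tot < pos + 10


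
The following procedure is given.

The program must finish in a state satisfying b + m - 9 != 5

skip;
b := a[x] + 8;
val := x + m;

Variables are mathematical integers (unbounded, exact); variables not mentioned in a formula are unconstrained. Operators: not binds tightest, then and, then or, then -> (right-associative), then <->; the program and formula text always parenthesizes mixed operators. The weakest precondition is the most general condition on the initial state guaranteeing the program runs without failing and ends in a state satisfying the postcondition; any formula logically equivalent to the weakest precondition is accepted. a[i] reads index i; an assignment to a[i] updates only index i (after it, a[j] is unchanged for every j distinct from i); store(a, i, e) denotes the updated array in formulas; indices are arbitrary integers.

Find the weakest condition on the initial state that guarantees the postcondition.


Working backward. After the program, the postcondition b + m - 9 != 5 must hold; in canonical form it is b + m != 14.
Before val := x + m: b + m != 14
Before b := a[x] + 8: a[x] + m != 6
Before skip: a[x] + m != 6
Answer: WP = a[x] + m != 6


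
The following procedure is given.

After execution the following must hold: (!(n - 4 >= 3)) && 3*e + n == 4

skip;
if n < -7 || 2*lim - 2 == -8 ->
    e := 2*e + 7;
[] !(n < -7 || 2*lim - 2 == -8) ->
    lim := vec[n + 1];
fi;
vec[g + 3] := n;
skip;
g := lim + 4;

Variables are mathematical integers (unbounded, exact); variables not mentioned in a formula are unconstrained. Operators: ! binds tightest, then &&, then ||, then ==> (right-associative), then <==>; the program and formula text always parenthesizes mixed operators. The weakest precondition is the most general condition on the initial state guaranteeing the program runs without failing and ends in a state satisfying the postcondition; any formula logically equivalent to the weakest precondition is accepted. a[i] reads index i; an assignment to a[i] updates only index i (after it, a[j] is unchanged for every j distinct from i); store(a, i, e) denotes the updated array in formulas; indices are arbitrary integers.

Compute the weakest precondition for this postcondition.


Working backward. After the program, the postcondition (!(n - 4 >= 3)) && 3*e + n == 4 must hold; in canonical form it is (!(n >= 7)) && 3*e + n == 4.
Before g := lim + 4: (!(n >= 7)) && 3*e + n == 4
Before skip: (!(n >= 7)) && 3*e + n == 4
Before vec[g + 3] := n: (!(n >= 7)) && 3*e + n == 4
Then branch requires (!(n >= 7)) && 6*e + n == -17; else branch requires (!(n >= 7)) && 3*e + n == 4.
Before the if: ((n < -7 || 2*lim == -6) ==> ((!(n >= 7)) && 6*e + n == -17)) && ((!(n < -7 || 2*lim == -6)) ==> ((!(n >= 7)) && 3*e + n == 4))
Before skip: ((n < -7 || 2*lim == -6) ==> ((!(n >= 7)) && 6*e + n == -17)) && ((!(n < -7 || 2*lim == -6)) ==> ((!(n >= 7)) && 3*e + n == 4))
Answer: WP = ((n < -7 || 2*lim == -6) ==> ((!(n >= 7)) && 6*e + n == -17)) && ((!(n < -7 || 2*lim == -6)) ==> ((!(n >= 7)) && 3*e + n == 4))


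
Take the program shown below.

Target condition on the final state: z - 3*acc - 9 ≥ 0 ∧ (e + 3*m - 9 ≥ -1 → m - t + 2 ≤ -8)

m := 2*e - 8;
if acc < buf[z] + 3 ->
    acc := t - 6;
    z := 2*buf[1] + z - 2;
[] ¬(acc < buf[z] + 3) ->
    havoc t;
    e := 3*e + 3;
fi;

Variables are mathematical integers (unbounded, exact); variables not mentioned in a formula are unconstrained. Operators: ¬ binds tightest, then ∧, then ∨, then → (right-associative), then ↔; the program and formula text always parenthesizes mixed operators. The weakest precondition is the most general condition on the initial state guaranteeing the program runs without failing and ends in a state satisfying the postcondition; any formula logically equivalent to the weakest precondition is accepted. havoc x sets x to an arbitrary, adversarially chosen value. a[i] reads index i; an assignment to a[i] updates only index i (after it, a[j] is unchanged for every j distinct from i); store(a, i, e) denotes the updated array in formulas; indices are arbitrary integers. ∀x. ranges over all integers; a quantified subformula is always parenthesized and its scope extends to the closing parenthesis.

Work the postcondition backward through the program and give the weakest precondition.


Working backward. After the program, the postcondition z - 3*acc - 9 ≥ 0 ∧ (e + 3*m - 9 ≥ -1 → m - t + 2 ≤ -8) must hold; in canonical form it is z ≥ 3*acc + 9 ∧ (e + 3*m ≥ 8 → m ≤ t - 10).
Then branch requires 2*buf[1] + z ≥ 3*t - 7 ∧ (e + 3*m ≥ 8 → m ≤ t - 10); else branch requires ∀t_1. (z ≥ 3*acc + 9 ∧ (3*e + 3*m ≥ 5 → m ≤ t_1 - 10)).
Before the if: (acc < buf[z] + 3 → (2*buf[1] + z ≥ 3*t - 7 ∧ (e + 3*m ≥ 8 → m ≤ t - 10))) ∧ ((¬(acc < buf[z] + 3)) → (∀t_1. (z ≥ 3*acc + 9 ∧ (3*e + 3*m ≥ 5 → m ≤ t_1 - 10))))
Before m := 2*e - 8: (acc < buf[z] + 3 → (2*buf[1] + z ≥ 3*t - 7 ∧ (7*e ≥ 32 → 2*e ≤ t - 2))) ∧ ((¬(acc < buf[z] + 3)) → (∀t_1. (z ≥ 3*acc + 9 ∧ (9*e ≥ 29 → 2*e ≤ t_1 - 2))))
Answer: WP = (acc < buf[z] + 3 → (2*buf[1] + z ≥ 3*t - 7 ∧ (7*e ≥ 32 → 2*e ≤ t - 2))) ∧ ((¬(acc < buf[z] + 3)) → (∀t_1. (z ≥ 3*acc + 9 ∧ (9*e ≥ 29 → 2*e ≤ t_1 - 2))))


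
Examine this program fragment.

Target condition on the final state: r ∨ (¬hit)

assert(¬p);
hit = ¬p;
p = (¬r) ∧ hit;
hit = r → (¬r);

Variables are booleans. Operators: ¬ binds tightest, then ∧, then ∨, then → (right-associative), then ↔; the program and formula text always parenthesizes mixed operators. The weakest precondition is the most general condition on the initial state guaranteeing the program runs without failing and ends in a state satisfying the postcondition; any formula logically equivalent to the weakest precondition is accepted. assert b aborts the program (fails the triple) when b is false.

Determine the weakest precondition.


Working backward. After the program, r ∨ (¬hit) must hold.
Before hit := r → (¬r): r ∨ (¬(r → (¬r)))
Before p := (¬r) ∧ hit: r ∨ (¬(r → (¬r)))
Before hit := ¬p: r ∨ (¬(r → (¬r)))
Before assert ¬p: (¬p) ∧ (r ∨ (¬(r → (¬r))))
Answer: WP = (¬p) ∧ (r ∨ (¬(r → (¬r))))


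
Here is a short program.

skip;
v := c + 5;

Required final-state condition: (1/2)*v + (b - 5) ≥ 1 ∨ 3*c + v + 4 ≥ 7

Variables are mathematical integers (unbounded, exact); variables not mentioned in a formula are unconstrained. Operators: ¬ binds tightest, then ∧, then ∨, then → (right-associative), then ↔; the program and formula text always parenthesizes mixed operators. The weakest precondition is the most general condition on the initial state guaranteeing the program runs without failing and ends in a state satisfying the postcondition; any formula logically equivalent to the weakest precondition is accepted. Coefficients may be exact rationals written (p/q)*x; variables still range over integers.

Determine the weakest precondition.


Working backward. After the program, the postcondition (1/2)*v + (b - 5) ≥ 1 ∨ 3*c + v + 4 ≥ 7 must hold; in canonical form it is b + (1/2)*v ≥ 6 ∨ 3*c + v ≥ 3.
Before v := c + 5: b + (1/2)*c ≥ 7/2 ∨ 4*c ≥ -2
Before skip: b + (1/2)*c ≥ 7/2 ∨ 4*c ≥ -2
Answer: WP = b + (1/2)*c ≥ 7/2 ∨ 4*c ≥ -2


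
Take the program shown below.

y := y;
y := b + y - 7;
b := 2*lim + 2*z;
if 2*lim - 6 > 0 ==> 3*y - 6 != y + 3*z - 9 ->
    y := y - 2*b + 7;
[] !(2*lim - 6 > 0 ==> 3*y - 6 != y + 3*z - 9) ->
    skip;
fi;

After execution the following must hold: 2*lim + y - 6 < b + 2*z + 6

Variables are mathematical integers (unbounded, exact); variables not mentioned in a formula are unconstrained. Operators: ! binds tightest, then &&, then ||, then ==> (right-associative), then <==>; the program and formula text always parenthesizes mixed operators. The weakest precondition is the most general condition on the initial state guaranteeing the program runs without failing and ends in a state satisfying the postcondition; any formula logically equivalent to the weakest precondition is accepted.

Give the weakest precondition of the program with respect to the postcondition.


Working backward. After the program, the postcondition 2*lim + y - 6 < b + 2*z + 6 must hold; in canonical form it is 2*lim + y < b + 2*z + 12.
Then branch requires 2*lim + y < 3*b + 2*z + 5; else branch requires 2*lim + y < b + 2*z + 12.
Before the if: ((2*lim > 6 ==> 2*y != 3*z - 3) ==> 2*lim + y < 3*b + 2*z + 5) && ((!(2*lim > 6 ==> 2*y != 3*z - 3)) ==> 2*lim + y < b + 2*z + 12)
Before b := 2*lim + 2*z: ((2*lim > 6 ==> 2*y != 3*z - 3) ==> y < 4*lim + 8*z + 5) && ((!(2*lim > 6 ==> 2*y != 3*z - 3)) ==> y < 4*z + 12)
Before y := b + y - 7: ((2*lim > 6 ==> 2*b + 2*y != 3*z + 11) ==> b + y < 4*lim + 8*z + 12) && ((!(2*lim > 6 ==> 2*b + 2*y != 3*z + 11)) ==> b + y < 4*z + 19)
Before y := y: ((2*lim > 6 ==> 2*b + 2*y != 3*z + 11) ==> b + y < 4*lim + 8*z + 12) && ((!(2*lim > 6 ==> 2*b + 2*y != 3*z + 11)) ==> b + y < 4*z + 19)
Answer: WP = ((2*lim > 6 ==> 2*b + 2*y != 3*z + 11) ==> b + y < 4*lim + 8*z + 12) && ((!(2*lim > 6 ==> 2*b + 2*y != 3*z + 11)) ==> b + y < 4*z + 19)


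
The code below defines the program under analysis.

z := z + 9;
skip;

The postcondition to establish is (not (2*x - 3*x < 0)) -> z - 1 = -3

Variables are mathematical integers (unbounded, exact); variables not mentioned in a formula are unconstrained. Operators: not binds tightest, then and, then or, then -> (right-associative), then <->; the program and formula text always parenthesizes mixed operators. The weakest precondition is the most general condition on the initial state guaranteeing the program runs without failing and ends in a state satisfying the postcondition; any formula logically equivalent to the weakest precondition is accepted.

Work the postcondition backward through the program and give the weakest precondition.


Working backward. After the program, the postcondition (not (2*x - 3*x < 0)) -> z - 1 = -3 must hold; in canonical form it is (not (x > 0)) -> z = -2.
Before skip: (not (x > 0)) -> z = -2
Before z := z + 9: (not (x > 0)) -> z = -11
Answer: WP = (not (x > 0)) -> z = -11


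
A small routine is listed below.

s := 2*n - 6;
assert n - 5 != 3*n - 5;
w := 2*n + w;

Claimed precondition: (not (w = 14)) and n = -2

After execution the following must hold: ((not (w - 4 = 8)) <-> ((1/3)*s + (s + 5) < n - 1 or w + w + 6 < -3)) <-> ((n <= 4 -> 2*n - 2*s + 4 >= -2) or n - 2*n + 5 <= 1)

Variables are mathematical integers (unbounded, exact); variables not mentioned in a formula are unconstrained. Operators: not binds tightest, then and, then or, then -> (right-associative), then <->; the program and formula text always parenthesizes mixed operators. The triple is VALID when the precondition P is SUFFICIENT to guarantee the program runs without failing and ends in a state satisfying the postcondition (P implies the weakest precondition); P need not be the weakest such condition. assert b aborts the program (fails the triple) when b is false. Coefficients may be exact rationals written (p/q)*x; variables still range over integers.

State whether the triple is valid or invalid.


Working backward. After the program, the postcondition ((not (w - 4 = 8)) <-> ((1/3)*s + (s + 5) < n - 1 or w + w + 6 < -3)) <-> ((n <= 4 -> 2*n - 2*s + 4 >= -2) or n - 2*n + 5 <= 1) must hold; in canonical form it is ((not (w = 12)) <-> ((4/3)*s < n - 6 or 2*w < -9)) <-> ((n <= 4 -> 2*n >= 2*s - 6) or n >= 4).
Before w := 2*n + w: ((not (2*n + w = 12)) <-> ((4/3)*s < n - 6 or 4*n + 2*w < -9)) <-> ((n <= 4 -> 2*n >= 2*s - 6) or n >= 4)
Before assert n - 5 != 3*n - 5: 2*n != 0 and (((not (2*n + w = 12)) <-> ((4/3)*s < n - 6 or 4*n + 2*w < -9)) <-> ((n <= 4 -> 2*n >= 2*s - 6) or n >= 4))
Before s := 2*n - 6: 2*n != 0 and (((not (2*n + w = 12)) <-> ((5/3)*n < 2 or 4*n + 2*w < -9)) <-> ((n <= 4 -> 2*n <= 18) or n >= 4))
The weakest precondition is 2*n != 0 and (((not (2*n + w = 12)) <-> ((5/3)*n < 2 or 4*n + 2*w < -9)) <-> ((n <= 4 -> 2*n <= 18) or n >= 4)).
Check whether (not (w = 14)) and n = -2 implies it.
Countermodel: at the initial state n = -2, w = 16, the precondition holds but the weakest precondition fails.
Answer: invalid


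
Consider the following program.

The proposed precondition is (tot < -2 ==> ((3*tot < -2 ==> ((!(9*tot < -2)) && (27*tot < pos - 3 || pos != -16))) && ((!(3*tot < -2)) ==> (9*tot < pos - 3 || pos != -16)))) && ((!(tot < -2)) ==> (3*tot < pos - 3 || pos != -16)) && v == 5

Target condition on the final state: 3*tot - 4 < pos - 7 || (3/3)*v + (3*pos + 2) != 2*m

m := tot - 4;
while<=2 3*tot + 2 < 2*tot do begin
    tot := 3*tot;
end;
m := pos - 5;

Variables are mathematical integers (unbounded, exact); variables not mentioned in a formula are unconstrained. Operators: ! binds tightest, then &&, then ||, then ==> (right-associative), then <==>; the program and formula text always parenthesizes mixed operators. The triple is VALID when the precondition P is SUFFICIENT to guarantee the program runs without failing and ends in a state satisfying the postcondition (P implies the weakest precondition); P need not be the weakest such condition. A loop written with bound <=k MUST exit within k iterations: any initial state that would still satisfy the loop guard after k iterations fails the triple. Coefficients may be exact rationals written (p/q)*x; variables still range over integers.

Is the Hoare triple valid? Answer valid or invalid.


Working backward. After the program, the postcondition 3*tot - 4 < pos - 7 || (3/3)*v + (3*pos + 2) != 2*m must hold; in canonical form it is 3*tot < pos - 3 || 3*pos + v != 2*m - 2.
Before m := pos - 5: 3*tot < pos - 3 || pos + v != -12
Before the loop (bound <=2), unroll the exhaustion recursion (WP_0 = exit-now case; WP_j = one more guarded iteration, up to j = 2):
  WP_0: (!(tot < -2)) && (3*tot < pos - 3 || pos + v != -12)
  WP_1: (tot < -2 ==> ((!(3*tot < -2)) && (9*tot < pos - 3 || pos + v != -12))) && ((!(tot < -2)) ==> (3*tot < pos - 3 || pos + v != -12))
  WP_2: (tot < -2 ==> ((3*tot < -2 ==> ((!(9*tot < -2)) && (27*tot < pos - 3 || pos + v != -12))) && ((!(3*tot < -2)) ==> (9*tot < pos - 3 || pos + v != -12)))) && ((!(tot < -2)) ==> (3*tot < pos - 3 || pos + v != -12))
So before the loop: (tot < -2 ==> ((3*tot < -2 ==> ((!(9*tot < -2)) && (27*tot < pos - 3 || pos + v != -12))) && ((!(3*tot < -2)) ==> (9*tot < pos - 3 || pos + v != -12)))) && ((!(tot < -2)) ==> (3*tot < pos - 3 || pos + v != -12))
Before m := tot - 4: (tot < -2 ==> ((3*tot < -2 ==> ((!(9*tot < -2)) && (27*tot < pos - 3 || pos + v != -12))) && ((!(3*tot < -2)) ==> (9*tot < pos - 3 || pos + v != -12)))) && ((!(tot < -2)) ==> (3*tot < pos - 3 || pos + v != -12))
The weakest precondition is (tot < -2 ==> ((3*tot < -2 ==> ((!(9*tot < -2)) && (27*tot < pos - 3 || pos + v != -12))) && ((!(3*tot < -2)) ==> (9*tot < pos - 3 || pos + v != -12)))) && ((!(tot < -2)) ==> (3*tot < pos - 3 || pos + v != -12)).
Check whether (tot < -2 ==> ((3*tot < -2 ==> ((!(9*tot < -2)) && (27*tot < pos - 3 || pos != -16))) && ((!(3*tot < -2)) ==> (9*tot < pos - 3 || pos != -16)))) && ((!(tot < -2)) ==> (3*tot < pos - 3 || pos != -16)) && v == 5 implies it.
Countermodel: at the initial state pos = -17, tot = -1, v = 5, the precondition holds but the weakest precondition fails.
Answer: invalid


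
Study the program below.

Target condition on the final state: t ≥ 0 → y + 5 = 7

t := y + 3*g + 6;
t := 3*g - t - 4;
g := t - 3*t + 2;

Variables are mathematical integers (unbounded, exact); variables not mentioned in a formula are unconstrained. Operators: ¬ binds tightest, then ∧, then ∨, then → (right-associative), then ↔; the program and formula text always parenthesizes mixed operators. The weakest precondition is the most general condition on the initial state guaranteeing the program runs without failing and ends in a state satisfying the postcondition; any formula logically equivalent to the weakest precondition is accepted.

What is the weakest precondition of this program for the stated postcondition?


Working backward. After the program, the postcondition t ≥ 0 → y + 5 = 7 must hold; in canonical form it is t ≥ 0 → y = 2.
Before g := t - 3*t + 2: t ≥ 0 → y = 2
Before t := 3*g - t - 4: 3*g ≥ t + 4 → y = 2
Before t := y + 3*g + 6: y ≤ -10 → y = 2
Answer: WP = y ≤ -10 → y = 2


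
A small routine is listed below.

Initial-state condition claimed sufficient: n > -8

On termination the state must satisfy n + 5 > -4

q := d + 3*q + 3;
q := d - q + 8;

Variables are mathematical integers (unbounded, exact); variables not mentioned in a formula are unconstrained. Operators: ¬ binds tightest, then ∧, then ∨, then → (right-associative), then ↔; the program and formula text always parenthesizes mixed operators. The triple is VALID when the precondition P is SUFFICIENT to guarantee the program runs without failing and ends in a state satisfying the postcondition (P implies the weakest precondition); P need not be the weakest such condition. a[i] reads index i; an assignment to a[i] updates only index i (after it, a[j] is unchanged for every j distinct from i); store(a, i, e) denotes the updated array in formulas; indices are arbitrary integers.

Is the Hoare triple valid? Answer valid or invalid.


Working backward. After the program, the postcondition n + 5 > -4 must hold; in canonical form it is n > -9.
Before q := d - q + 8: n > -9
Before q := d + 3*q + 3: n > -9
The weakest precondition is n > -9.
Check whether n > -8 implies it.
Every state satisfying the precondition satisfies the weakest precondition: the implication holds.
Answer: valid


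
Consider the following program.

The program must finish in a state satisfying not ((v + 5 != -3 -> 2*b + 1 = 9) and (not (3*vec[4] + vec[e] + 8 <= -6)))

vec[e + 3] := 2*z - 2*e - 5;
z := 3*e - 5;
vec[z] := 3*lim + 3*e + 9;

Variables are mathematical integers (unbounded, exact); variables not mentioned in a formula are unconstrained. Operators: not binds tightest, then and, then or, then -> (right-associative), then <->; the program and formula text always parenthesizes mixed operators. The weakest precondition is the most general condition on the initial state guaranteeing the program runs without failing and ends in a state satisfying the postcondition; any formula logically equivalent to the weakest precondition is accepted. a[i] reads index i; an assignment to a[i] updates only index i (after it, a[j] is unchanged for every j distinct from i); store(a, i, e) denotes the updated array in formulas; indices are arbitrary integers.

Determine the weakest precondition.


Working backward. After the program, the postcondition not ((v + 5 != -3 -> 2*b + 1 = 9) and (not (3*vec[4] + vec[e] + 8 <= -6))) must hold; in canonical form it is not ((v != -8 -> 2*b = 8) and (not (3*vec[4] + vec[e] <= -14))).
Before vec[z] := 3*lim + 3*e + 9: not ((v != -8 -> 2*b = 8) and (not (3*store(vec, z, 3*e + 3*lim + 9)[4] + store(vec, z, 3*e + 3*lim + 9)[e] <= -14)))
Before z := 3*e - 5: not ((v != -8 -> 2*b = 8) and (not (3*store(vec, 3*e - 5, 3*e + 3*lim + 9)[4] + store(vec, 3*e - 5, 3*e + 3*lim + 9)[e] <= -14)))
Before vec[e + 3] := 2*z - 2*e - 5: not ((v != -8 -> 2*b = 8) and (not (3*store(store(vec, e + 3, -2*e + 2*z - 5), 3*e - 5, 3*e + 3*lim + 9)[4] + store(store(vec, e + 3, -2*e + 2*z - 5), 3*e - 5, 3*e + 3*lim + 9)[e] <= -14)))
Answer: WP = not ((v != -8 -> 2*b = 8) and (not (3*store(store(vec, e + 3, -2*e + 2*z - 5), 3*e - 5, 3*e + 3*lim + 9)[4] + store(store(vec, e + 3, -2*e + 2*z - 5), 3*e - 5, 3*e + 3*lim + 9)[e] <= -14)))


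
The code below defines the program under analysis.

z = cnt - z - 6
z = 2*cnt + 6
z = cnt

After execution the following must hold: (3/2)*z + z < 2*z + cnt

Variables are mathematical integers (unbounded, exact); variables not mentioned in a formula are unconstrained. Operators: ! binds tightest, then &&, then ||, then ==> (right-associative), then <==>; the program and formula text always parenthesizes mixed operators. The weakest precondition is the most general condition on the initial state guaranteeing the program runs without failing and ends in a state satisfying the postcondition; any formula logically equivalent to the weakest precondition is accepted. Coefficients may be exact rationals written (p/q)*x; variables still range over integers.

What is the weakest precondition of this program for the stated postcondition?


Working backward. After the program, the postcondition (3/2)*z + z < 2*z + cnt must hold; in canonical form it is (1/2)*z < cnt.
Before z := cnt: (1/2)*cnt > 0
Before z := 2*cnt + 6: (1/2)*cnt > 0
Before z := cnt - z - 6: (1/2)*cnt > 0
Answer: WP = (1/2)*cnt > 0


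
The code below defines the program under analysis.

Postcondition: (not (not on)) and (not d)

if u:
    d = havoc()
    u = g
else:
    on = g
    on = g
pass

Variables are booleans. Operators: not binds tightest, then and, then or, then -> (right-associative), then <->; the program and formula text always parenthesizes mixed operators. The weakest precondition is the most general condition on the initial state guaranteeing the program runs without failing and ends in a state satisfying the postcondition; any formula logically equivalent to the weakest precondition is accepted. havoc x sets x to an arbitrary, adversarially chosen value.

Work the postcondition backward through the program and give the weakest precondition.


Working backward. After the program, the postcondition (not (not on)) and (not d) must hold; in canonical form it is on and (not d).
Before skip: on and (not d)
Then branch requires false; else branch requires g and (not d).
Before the if: (not u) and ((not u) -> (g and (not d)))
Answer: WP = (not u) and ((not u) -> (g and (not d)))


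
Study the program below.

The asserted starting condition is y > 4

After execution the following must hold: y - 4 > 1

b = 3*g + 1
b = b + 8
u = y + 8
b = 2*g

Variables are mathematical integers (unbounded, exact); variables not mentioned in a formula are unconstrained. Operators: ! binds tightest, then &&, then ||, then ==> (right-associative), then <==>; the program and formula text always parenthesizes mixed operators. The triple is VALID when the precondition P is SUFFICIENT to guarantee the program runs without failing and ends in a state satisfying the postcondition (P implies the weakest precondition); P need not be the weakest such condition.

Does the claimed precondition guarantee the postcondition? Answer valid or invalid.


Working backward. After the program, the postcondition y - 4 > 1 must hold; in canonical form it is y > 5.
Before b := 2*g: y > 5
Before u := y + 8: y > 5
Before b := b + 8: y > 5
Before b := 3*g + 1: y > 5
The weakest precondition is y > 5.
Check whether y > 4 implies it.
Countermodel: at the initial state y = 5, the precondition holds but the weakest precondition fails.
Answer: invalid


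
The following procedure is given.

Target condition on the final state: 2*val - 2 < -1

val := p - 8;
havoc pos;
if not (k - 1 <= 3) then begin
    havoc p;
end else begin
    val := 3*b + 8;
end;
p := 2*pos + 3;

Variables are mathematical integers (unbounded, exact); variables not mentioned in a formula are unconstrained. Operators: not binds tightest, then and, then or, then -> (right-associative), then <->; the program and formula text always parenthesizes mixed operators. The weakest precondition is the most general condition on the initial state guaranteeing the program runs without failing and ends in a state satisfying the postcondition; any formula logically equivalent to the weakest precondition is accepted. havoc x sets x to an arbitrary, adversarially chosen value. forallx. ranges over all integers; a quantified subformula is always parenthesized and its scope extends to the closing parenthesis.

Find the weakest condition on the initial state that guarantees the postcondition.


Working backward. After the program, the postcondition 2*val - 2 < -1 must hold; in canonical form it is 2*val < 1.
Before p := 2*pos + 3: 2*val < 1
Then branch requires 2*val < 1; else branch requires 6*b < -15.
Before the if: ((not (k <= 4)) -> 2*val < 1) and (k <= 4 -> 6*b < -15)
Before havoc pos: ((not (k <= 4)) -> 2*val < 1) and (k <= 4 -> 6*b < -15)
Before val := p - 8: ((not (k <= 4)) -> 2*p < 17) and (k <= 4 -> 6*b < -15)
Answer: WP = ((not (k <= 4)) -> 2*p < 17) and (k <= 4 -> 6*b < -15)


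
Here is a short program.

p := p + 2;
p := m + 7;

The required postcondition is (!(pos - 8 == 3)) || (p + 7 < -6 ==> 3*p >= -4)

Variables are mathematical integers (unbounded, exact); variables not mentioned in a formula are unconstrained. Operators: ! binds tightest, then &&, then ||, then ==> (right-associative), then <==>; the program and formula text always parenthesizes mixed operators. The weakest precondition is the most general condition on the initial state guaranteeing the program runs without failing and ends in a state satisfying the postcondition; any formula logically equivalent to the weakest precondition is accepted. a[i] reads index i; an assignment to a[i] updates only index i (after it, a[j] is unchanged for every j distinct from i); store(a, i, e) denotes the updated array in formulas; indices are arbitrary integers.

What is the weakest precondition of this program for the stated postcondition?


Working backward. After the program, the postcondition (!(pos - 8 == 3)) || (p + 7 < -6 ==> 3*p >= -4) must hold; in canonical form it is (!(pos == 11)) || (p < -13 ==> 3*p >= -4).
Before p := m + 7: (!(pos == 11)) || (m < -20 ==> 3*m >= -25)
Before p := p + 2: (!(pos == 11)) || (m < -20 ==> 3*m >= -25)
Answer: WP = (!(pos == 11)) || (m < -20 ==> 3*m >= -25)


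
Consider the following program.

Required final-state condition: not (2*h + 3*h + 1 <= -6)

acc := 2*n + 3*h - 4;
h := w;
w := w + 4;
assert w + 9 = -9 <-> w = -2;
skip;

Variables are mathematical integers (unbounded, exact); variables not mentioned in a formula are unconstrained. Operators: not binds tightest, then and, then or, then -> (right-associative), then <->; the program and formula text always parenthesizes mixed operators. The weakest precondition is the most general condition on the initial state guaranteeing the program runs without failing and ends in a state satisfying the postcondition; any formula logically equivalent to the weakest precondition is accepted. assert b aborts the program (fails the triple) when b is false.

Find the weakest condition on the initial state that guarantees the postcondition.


Working backward. After the program, the postcondition not (2*h + 3*h + 1 <= -6) must hold; in canonical form it is not (5*h <= -7).
Before skip: not (5*h <= -7)
Before assert w + 9 = -9 <-> w = -2: (w = -18 <-> w = -2) and (not (5*h <= -7))
Before w := w + 4: (w = -22 <-> w = -6) and (not (5*h <= -7))
Before h := w: (w = -22 <-> w = -6) and (not (5*w <= -7))
Before acc := 2*n + 3*h - 4: (w = -22 <-> w = -6) and (not (5*w <= -7))
Answer: WP = (w = -22 <-> w = -6) and (not (5*w <= -7))
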